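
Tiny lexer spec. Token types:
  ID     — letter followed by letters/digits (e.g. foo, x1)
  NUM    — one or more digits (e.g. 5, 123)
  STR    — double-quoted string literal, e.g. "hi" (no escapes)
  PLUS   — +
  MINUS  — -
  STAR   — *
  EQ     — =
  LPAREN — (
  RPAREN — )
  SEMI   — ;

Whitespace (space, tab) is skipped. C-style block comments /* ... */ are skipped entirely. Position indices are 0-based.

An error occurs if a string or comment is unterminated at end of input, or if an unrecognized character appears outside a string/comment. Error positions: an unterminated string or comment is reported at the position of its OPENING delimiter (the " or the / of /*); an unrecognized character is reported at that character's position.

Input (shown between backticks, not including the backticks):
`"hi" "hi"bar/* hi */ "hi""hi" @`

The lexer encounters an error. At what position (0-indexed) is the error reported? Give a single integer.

pos=0: enter STRING mode
pos=0: emit STR "hi" (now at pos=4)
pos=5: enter STRING mode
pos=5: emit STR "hi" (now at pos=9)
pos=9: emit ID 'bar' (now at pos=12)
pos=12: enter COMMENT mode (saw '/*')
exit COMMENT mode (now at pos=20)
pos=21: enter STRING mode
pos=21: emit STR "hi" (now at pos=25)
pos=25: enter STRING mode
pos=25: emit STR "hi" (now at pos=29)
pos=30: ERROR — unrecognized char '@'

Answer: 30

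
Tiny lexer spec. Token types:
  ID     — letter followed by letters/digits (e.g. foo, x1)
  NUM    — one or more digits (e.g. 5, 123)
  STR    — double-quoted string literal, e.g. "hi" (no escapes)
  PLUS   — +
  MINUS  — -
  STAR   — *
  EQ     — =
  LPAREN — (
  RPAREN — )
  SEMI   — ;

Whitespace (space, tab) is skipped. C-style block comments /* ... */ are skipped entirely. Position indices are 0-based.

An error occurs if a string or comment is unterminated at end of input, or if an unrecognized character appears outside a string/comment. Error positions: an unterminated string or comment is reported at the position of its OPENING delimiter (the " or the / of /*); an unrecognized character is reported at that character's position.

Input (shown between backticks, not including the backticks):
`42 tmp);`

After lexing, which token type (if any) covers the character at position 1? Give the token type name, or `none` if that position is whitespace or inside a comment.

pos=0: emit NUM '42' (now at pos=2)
pos=3: emit ID 'tmp' (now at pos=6)
pos=6: emit RPAREN ')'
pos=7: emit SEMI ';'
DONE. 4 tokens: [NUM, ID, RPAREN, SEMI]
Position 1: char is '2' -> NUM

Answer: NUM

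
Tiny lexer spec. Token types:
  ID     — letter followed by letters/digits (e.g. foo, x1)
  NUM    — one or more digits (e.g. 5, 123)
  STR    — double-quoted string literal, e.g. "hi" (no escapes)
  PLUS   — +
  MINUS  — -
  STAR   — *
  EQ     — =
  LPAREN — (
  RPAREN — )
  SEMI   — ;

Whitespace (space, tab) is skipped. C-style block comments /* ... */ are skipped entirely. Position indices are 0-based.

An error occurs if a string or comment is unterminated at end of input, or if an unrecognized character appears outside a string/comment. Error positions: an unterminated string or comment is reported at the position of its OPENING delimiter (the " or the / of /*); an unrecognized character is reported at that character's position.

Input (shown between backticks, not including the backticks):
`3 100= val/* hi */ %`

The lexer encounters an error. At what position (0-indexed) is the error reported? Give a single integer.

Answer: 19

Derivation:
pos=0: emit NUM '3' (now at pos=1)
pos=2: emit NUM '100' (now at pos=5)
pos=5: emit EQ '='
pos=7: emit ID 'val' (now at pos=10)
pos=10: enter COMMENT mode (saw '/*')
exit COMMENT mode (now at pos=18)
pos=19: ERROR — unrecognized char '%'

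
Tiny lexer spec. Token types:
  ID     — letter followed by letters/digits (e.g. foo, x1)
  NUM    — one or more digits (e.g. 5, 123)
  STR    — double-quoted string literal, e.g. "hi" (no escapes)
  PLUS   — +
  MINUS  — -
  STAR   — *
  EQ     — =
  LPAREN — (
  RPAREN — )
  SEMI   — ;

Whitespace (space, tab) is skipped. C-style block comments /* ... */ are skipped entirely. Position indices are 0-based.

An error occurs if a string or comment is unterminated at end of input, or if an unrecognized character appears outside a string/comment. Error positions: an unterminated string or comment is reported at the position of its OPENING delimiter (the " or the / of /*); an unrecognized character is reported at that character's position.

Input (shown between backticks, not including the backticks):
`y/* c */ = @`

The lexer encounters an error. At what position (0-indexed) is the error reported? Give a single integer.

Answer: 11

Derivation:
pos=0: emit ID 'y' (now at pos=1)
pos=1: enter COMMENT mode (saw '/*')
exit COMMENT mode (now at pos=8)
pos=9: emit EQ '='
pos=11: ERROR — unrecognized char '@'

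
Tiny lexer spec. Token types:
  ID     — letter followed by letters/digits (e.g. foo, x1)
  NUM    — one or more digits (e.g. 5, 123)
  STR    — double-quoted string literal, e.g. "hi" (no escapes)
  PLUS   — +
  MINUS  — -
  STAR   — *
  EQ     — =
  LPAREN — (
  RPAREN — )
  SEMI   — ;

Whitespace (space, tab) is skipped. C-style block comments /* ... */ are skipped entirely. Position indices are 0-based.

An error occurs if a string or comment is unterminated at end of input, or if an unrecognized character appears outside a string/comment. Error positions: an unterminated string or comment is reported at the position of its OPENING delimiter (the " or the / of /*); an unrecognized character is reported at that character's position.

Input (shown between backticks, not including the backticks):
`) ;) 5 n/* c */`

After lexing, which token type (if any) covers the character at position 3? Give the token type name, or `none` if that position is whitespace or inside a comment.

Answer: RPAREN

Derivation:
pos=0: emit RPAREN ')'
pos=2: emit SEMI ';'
pos=3: emit RPAREN ')'
pos=5: emit NUM '5' (now at pos=6)
pos=7: emit ID 'n' (now at pos=8)
pos=8: enter COMMENT mode (saw '/*')
exit COMMENT mode (now at pos=15)
DONE. 5 tokens: [RPAREN, SEMI, RPAREN, NUM, ID]
Position 3: char is ')' -> RPAREN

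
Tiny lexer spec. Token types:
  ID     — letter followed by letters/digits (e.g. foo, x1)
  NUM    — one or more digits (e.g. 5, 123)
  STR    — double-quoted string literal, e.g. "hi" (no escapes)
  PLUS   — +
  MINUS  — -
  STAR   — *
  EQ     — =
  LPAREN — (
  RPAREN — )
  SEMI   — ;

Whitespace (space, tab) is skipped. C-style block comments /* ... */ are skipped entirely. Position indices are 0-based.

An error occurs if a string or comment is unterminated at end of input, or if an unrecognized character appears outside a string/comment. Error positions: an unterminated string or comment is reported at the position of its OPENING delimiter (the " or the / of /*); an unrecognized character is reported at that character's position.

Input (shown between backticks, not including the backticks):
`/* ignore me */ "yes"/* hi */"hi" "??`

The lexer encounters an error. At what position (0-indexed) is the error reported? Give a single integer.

pos=0: enter COMMENT mode (saw '/*')
exit COMMENT mode (now at pos=15)
pos=16: enter STRING mode
pos=16: emit STR "yes" (now at pos=21)
pos=21: enter COMMENT mode (saw '/*')
exit COMMENT mode (now at pos=29)
pos=29: enter STRING mode
pos=29: emit STR "hi" (now at pos=33)
pos=34: enter STRING mode
pos=34: ERROR — unterminated string

Answer: 34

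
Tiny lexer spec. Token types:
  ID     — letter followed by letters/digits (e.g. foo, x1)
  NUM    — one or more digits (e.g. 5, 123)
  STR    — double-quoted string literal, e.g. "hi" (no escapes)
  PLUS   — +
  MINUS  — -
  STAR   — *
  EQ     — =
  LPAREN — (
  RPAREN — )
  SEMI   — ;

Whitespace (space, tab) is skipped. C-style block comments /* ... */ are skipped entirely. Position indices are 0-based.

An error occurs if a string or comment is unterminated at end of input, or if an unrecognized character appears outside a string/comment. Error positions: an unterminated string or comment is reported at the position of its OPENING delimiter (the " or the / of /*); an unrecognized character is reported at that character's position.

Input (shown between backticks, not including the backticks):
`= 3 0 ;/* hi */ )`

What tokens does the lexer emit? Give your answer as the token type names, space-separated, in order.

Answer: EQ NUM NUM SEMI RPAREN

Derivation:
pos=0: emit EQ '='
pos=2: emit NUM '3' (now at pos=3)
pos=4: emit NUM '0' (now at pos=5)
pos=6: emit SEMI ';'
pos=7: enter COMMENT mode (saw '/*')
exit COMMENT mode (now at pos=15)
pos=16: emit RPAREN ')'
DONE. 5 tokens: [EQ, NUM, NUM, SEMI, RPAREN]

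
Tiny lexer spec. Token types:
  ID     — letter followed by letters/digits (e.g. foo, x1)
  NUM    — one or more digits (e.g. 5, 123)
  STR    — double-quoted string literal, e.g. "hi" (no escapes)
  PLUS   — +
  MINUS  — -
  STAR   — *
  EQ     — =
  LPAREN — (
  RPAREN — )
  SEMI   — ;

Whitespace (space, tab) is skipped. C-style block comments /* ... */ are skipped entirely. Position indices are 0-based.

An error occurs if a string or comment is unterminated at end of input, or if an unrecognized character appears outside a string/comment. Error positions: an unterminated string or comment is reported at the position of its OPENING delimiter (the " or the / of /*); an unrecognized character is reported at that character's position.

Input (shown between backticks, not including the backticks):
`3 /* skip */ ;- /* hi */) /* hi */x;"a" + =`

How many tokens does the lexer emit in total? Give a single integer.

Answer: 9

Derivation:
pos=0: emit NUM '3' (now at pos=1)
pos=2: enter COMMENT mode (saw '/*')
exit COMMENT mode (now at pos=12)
pos=13: emit SEMI ';'
pos=14: emit MINUS '-'
pos=16: enter COMMENT mode (saw '/*')
exit COMMENT mode (now at pos=24)
pos=24: emit RPAREN ')'
pos=26: enter COMMENT mode (saw '/*')
exit COMMENT mode (now at pos=34)
pos=34: emit ID 'x' (now at pos=35)
pos=35: emit SEMI ';'
pos=36: enter STRING mode
pos=36: emit STR "a" (now at pos=39)
pos=40: emit PLUS '+'
pos=42: emit EQ '='
DONE. 9 tokens: [NUM, SEMI, MINUS, RPAREN, ID, SEMI, STR, PLUS, EQ]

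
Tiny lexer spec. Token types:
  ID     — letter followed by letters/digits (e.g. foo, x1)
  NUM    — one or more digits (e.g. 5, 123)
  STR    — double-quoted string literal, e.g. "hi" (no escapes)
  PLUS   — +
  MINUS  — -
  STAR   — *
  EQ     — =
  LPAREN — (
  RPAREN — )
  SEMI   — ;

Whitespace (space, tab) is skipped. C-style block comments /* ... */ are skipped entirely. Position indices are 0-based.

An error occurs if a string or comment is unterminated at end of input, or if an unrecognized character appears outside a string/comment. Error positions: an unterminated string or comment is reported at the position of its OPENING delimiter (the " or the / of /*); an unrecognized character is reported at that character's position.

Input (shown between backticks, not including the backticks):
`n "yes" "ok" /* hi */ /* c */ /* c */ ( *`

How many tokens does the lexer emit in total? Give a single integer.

pos=0: emit ID 'n' (now at pos=1)
pos=2: enter STRING mode
pos=2: emit STR "yes" (now at pos=7)
pos=8: enter STRING mode
pos=8: emit STR "ok" (now at pos=12)
pos=13: enter COMMENT mode (saw '/*')
exit COMMENT mode (now at pos=21)
pos=22: enter COMMENT mode (saw '/*')
exit COMMENT mode (now at pos=29)
pos=30: enter COMMENT mode (saw '/*')
exit COMMENT mode (now at pos=37)
pos=38: emit LPAREN '('
pos=40: emit STAR '*'
DONE. 5 tokens: [ID, STR, STR, LPAREN, STAR]

Answer: 5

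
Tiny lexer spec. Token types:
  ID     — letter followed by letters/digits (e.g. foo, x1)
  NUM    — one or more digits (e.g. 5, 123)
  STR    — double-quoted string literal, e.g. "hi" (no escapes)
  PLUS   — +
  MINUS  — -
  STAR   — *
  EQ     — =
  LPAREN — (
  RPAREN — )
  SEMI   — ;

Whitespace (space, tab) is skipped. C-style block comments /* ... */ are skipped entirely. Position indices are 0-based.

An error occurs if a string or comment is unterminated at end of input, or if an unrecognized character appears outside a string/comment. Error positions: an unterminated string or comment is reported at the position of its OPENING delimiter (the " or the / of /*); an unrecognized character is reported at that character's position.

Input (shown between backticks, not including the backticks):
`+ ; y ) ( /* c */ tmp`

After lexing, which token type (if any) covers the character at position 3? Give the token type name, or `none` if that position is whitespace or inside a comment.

pos=0: emit PLUS '+'
pos=2: emit SEMI ';'
pos=4: emit ID 'y' (now at pos=5)
pos=6: emit RPAREN ')'
pos=8: emit LPAREN '('
pos=10: enter COMMENT mode (saw '/*')
exit COMMENT mode (now at pos=17)
pos=18: emit ID 'tmp' (now at pos=21)
DONE. 6 tokens: [PLUS, SEMI, ID, RPAREN, LPAREN, ID]
Position 3: char is ' ' -> none

Answer: none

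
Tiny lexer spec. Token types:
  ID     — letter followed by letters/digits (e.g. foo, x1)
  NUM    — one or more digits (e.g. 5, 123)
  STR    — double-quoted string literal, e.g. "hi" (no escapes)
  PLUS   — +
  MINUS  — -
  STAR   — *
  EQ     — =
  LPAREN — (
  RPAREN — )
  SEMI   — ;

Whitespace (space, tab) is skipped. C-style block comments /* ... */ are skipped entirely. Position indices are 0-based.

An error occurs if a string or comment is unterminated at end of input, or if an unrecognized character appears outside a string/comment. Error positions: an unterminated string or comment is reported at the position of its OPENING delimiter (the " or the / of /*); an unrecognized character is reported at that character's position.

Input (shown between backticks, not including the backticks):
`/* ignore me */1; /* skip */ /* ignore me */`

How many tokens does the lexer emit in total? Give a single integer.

Answer: 2

Derivation:
pos=0: enter COMMENT mode (saw '/*')
exit COMMENT mode (now at pos=15)
pos=15: emit NUM '1' (now at pos=16)
pos=16: emit SEMI ';'
pos=18: enter COMMENT mode (saw '/*')
exit COMMENT mode (now at pos=28)
pos=29: enter COMMENT mode (saw '/*')
exit COMMENT mode (now at pos=44)
DONE. 2 tokens: [NUM, SEMI]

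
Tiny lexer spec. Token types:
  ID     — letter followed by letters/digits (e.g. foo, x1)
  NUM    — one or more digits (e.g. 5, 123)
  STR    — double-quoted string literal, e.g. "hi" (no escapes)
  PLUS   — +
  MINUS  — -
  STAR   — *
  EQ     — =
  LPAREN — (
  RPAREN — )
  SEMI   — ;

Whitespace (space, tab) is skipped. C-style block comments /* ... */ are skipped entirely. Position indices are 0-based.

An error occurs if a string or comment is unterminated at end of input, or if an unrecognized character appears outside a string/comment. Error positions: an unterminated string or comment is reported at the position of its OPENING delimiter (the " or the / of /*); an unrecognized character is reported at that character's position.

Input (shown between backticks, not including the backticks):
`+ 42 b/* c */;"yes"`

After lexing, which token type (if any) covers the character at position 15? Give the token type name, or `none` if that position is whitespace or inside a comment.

Answer: STR

Derivation:
pos=0: emit PLUS '+'
pos=2: emit NUM '42' (now at pos=4)
pos=5: emit ID 'b' (now at pos=6)
pos=6: enter COMMENT mode (saw '/*')
exit COMMENT mode (now at pos=13)
pos=13: emit SEMI ';'
pos=14: enter STRING mode
pos=14: emit STR "yes" (now at pos=19)
DONE. 5 tokens: [PLUS, NUM, ID, SEMI, STR]
Position 15: char is 'y' -> STR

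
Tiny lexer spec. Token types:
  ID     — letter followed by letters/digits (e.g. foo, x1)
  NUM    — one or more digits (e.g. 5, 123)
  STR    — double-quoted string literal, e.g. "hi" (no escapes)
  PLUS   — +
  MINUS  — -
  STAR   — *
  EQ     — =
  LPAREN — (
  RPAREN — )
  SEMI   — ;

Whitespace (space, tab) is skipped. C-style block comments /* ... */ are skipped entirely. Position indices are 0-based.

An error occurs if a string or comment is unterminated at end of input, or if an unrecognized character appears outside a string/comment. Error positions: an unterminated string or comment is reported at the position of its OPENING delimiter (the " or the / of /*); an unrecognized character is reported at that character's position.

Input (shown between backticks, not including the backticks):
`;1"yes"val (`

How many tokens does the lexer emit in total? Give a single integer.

pos=0: emit SEMI ';'
pos=1: emit NUM '1' (now at pos=2)
pos=2: enter STRING mode
pos=2: emit STR "yes" (now at pos=7)
pos=7: emit ID 'val' (now at pos=10)
pos=11: emit LPAREN '('
DONE. 5 tokens: [SEMI, NUM, STR, ID, LPAREN]

Answer: 5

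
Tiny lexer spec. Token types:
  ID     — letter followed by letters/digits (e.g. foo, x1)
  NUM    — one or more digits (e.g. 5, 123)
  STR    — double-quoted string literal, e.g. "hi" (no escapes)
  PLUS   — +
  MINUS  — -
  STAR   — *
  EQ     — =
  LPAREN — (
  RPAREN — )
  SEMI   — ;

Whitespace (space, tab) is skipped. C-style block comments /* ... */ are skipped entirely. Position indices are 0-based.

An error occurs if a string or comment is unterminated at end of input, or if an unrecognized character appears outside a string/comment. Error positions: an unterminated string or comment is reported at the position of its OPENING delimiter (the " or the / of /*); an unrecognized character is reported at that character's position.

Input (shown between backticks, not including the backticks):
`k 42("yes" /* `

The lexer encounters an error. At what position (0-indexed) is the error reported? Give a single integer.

Answer: 11

Derivation:
pos=0: emit ID 'k' (now at pos=1)
pos=2: emit NUM '42' (now at pos=4)
pos=4: emit LPAREN '('
pos=5: enter STRING mode
pos=5: emit STR "yes" (now at pos=10)
pos=11: enter COMMENT mode (saw '/*')
pos=11: ERROR — unterminated comment (reached EOF)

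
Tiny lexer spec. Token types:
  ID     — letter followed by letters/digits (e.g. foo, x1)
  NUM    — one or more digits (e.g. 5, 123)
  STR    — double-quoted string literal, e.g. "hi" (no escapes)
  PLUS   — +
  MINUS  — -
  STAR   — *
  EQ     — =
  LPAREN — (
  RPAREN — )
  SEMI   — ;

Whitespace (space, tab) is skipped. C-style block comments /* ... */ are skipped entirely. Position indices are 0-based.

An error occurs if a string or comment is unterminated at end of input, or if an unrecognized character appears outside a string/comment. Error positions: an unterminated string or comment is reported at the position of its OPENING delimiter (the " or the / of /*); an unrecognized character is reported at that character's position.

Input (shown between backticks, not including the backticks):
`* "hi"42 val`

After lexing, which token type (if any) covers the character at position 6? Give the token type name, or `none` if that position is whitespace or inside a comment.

pos=0: emit STAR '*'
pos=2: enter STRING mode
pos=2: emit STR "hi" (now at pos=6)
pos=6: emit NUM '42' (now at pos=8)
pos=9: emit ID 'val' (now at pos=12)
DONE. 4 tokens: [STAR, STR, NUM, ID]
Position 6: char is '4' -> NUM

Answer: NUM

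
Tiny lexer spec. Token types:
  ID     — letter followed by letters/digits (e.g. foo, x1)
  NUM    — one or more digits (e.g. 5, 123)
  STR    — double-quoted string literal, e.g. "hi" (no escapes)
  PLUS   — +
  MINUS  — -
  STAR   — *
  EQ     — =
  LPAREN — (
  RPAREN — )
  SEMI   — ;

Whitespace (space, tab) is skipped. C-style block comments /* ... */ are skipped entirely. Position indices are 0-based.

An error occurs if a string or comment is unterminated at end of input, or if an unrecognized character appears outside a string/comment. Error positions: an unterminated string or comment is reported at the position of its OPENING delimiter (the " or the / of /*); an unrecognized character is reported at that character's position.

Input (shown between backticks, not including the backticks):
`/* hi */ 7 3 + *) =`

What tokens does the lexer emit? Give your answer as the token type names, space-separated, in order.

pos=0: enter COMMENT mode (saw '/*')
exit COMMENT mode (now at pos=8)
pos=9: emit NUM '7' (now at pos=10)
pos=11: emit NUM '3' (now at pos=12)
pos=13: emit PLUS '+'
pos=15: emit STAR '*'
pos=16: emit RPAREN ')'
pos=18: emit EQ '='
DONE. 6 tokens: [NUM, NUM, PLUS, STAR, RPAREN, EQ]

Answer: NUM NUM PLUS STAR RPAREN EQ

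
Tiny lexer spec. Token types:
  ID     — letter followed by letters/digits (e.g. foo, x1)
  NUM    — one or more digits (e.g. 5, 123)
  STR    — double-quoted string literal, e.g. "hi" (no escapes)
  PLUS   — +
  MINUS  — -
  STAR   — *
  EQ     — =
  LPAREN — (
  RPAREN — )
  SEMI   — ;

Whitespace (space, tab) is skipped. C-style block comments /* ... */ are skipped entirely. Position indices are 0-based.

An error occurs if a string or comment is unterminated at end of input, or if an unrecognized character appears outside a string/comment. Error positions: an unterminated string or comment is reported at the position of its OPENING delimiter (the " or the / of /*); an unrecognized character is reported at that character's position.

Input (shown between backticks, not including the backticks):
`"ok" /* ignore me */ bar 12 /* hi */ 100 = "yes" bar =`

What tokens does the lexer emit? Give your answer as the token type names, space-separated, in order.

Answer: STR ID NUM NUM EQ STR ID EQ

Derivation:
pos=0: enter STRING mode
pos=0: emit STR "ok" (now at pos=4)
pos=5: enter COMMENT mode (saw '/*')
exit COMMENT mode (now at pos=20)
pos=21: emit ID 'bar' (now at pos=24)
pos=25: emit NUM '12' (now at pos=27)
pos=28: enter COMMENT mode (saw '/*')
exit COMMENT mode (now at pos=36)
pos=37: emit NUM '100' (now at pos=40)
pos=41: emit EQ '='
pos=43: enter STRING mode
pos=43: emit STR "yes" (now at pos=48)
pos=49: emit ID 'bar' (now at pos=52)
pos=53: emit EQ '='
DONE. 8 tokens: [STR, ID, NUM, NUM, EQ, STR, ID, EQ]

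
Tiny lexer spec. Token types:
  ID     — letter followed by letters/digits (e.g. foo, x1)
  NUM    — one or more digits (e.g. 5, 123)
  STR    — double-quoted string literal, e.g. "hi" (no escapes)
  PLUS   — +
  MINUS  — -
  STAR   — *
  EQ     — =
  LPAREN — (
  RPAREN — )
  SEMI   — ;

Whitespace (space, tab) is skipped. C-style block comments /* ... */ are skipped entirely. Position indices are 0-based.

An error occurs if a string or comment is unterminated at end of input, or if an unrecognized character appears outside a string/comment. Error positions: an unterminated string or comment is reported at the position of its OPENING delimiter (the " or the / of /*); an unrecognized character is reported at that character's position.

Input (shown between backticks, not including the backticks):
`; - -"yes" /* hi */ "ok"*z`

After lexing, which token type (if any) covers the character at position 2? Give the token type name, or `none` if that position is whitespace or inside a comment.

Answer: MINUS

Derivation:
pos=0: emit SEMI ';'
pos=2: emit MINUS '-'
pos=4: emit MINUS '-'
pos=5: enter STRING mode
pos=5: emit STR "yes" (now at pos=10)
pos=11: enter COMMENT mode (saw '/*')
exit COMMENT mode (now at pos=19)
pos=20: enter STRING mode
pos=20: emit STR "ok" (now at pos=24)
pos=24: emit STAR '*'
pos=25: emit ID 'z' (now at pos=26)
DONE. 7 tokens: [SEMI, MINUS, MINUS, STR, STR, STAR, ID]
Position 2: char is '-' -> MINUS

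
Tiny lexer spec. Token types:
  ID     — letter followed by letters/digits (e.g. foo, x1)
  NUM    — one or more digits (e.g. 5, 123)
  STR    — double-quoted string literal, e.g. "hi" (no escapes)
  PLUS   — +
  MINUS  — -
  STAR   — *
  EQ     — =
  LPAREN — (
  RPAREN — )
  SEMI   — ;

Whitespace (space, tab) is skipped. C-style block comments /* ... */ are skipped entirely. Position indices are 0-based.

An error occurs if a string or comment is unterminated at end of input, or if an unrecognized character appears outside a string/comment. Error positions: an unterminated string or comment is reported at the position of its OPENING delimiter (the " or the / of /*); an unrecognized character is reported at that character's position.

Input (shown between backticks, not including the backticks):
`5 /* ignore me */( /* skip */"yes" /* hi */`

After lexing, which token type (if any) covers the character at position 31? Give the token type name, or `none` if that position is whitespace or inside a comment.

pos=0: emit NUM '5' (now at pos=1)
pos=2: enter COMMENT mode (saw '/*')
exit COMMENT mode (now at pos=17)
pos=17: emit LPAREN '('
pos=19: enter COMMENT mode (saw '/*')
exit COMMENT mode (now at pos=29)
pos=29: enter STRING mode
pos=29: emit STR "yes" (now at pos=34)
pos=35: enter COMMENT mode (saw '/*')
exit COMMENT mode (now at pos=43)
DONE. 3 tokens: [NUM, LPAREN, STR]
Position 31: char is 'e' -> STR

Answer: STR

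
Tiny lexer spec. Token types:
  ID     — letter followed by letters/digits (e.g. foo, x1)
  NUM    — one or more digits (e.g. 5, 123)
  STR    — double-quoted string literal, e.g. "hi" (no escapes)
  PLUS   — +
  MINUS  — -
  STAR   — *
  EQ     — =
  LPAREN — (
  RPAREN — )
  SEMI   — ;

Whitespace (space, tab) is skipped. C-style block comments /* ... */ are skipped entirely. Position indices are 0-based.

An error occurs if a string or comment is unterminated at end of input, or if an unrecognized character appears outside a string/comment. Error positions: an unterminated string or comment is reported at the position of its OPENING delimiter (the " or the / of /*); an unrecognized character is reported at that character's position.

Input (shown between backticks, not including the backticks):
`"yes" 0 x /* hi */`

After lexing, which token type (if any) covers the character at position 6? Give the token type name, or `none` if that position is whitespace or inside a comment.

Answer: NUM

Derivation:
pos=0: enter STRING mode
pos=0: emit STR "yes" (now at pos=5)
pos=6: emit NUM '0' (now at pos=7)
pos=8: emit ID 'x' (now at pos=9)
pos=10: enter COMMENT mode (saw '/*')
exit COMMENT mode (now at pos=18)
DONE. 3 tokens: [STR, NUM, ID]
Position 6: char is '0' -> NUM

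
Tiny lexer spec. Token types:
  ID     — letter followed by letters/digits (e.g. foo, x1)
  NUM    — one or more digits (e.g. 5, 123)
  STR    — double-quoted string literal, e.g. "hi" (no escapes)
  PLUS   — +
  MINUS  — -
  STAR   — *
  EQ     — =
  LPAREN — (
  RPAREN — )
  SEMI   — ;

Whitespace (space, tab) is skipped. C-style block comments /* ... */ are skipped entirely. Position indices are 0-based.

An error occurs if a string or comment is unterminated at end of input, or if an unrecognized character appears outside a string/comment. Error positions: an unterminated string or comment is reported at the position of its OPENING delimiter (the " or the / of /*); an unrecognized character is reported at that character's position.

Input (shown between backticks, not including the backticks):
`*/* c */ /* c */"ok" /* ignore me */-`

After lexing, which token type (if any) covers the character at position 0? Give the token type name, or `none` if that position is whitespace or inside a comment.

Answer: STAR

Derivation:
pos=0: emit STAR '*'
pos=1: enter COMMENT mode (saw '/*')
exit COMMENT mode (now at pos=8)
pos=9: enter COMMENT mode (saw '/*')
exit COMMENT mode (now at pos=16)
pos=16: enter STRING mode
pos=16: emit STR "ok" (now at pos=20)
pos=21: enter COMMENT mode (saw '/*')
exit COMMENT mode (now at pos=36)
pos=36: emit MINUS '-'
DONE. 3 tokens: [STAR, STR, MINUS]
Position 0: char is '*' -> STAR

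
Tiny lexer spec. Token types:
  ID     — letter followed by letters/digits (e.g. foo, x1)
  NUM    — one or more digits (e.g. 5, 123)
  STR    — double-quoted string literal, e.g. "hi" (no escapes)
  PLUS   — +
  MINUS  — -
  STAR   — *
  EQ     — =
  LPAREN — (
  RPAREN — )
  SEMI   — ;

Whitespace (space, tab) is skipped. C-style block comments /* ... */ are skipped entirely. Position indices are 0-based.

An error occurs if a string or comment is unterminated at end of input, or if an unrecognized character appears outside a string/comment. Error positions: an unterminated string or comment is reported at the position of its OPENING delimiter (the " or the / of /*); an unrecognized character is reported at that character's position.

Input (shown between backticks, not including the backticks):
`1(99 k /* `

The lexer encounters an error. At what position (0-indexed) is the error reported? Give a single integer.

Answer: 7

Derivation:
pos=0: emit NUM '1' (now at pos=1)
pos=1: emit LPAREN '('
pos=2: emit NUM '99' (now at pos=4)
pos=5: emit ID 'k' (now at pos=6)
pos=7: enter COMMENT mode (saw '/*')
pos=7: ERROR — unterminated comment (reached EOF)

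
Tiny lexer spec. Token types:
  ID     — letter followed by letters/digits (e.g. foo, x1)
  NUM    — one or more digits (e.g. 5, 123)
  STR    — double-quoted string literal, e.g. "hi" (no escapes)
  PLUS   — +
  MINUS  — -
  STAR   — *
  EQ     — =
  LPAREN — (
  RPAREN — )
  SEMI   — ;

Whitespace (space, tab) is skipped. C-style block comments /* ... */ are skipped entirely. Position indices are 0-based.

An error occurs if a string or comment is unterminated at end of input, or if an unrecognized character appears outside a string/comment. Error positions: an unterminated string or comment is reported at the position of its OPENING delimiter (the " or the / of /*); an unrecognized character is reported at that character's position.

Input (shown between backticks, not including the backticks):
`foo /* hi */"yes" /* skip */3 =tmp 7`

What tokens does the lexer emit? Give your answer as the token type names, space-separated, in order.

Answer: ID STR NUM EQ ID NUM

Derivation:
pos=0: emit ID 'foo' (now at pos=3)
pos=4: enter COMMENT mode (saw '/*')
exit COMMENT mode (now at pos=12)
pos=12: enter STRING mode
pos=12: emit STR "yes" (now at pos=17)
pos=18: enter COMMENT mode (saw '/*')
exit COMMENT mode (now at pos=28)
pos=28: emit NUM '3' (now at pos=29)
pos=30: emit EQ '='
pos=31: emit ID 'tmp' (now at pos=34)
pos=35: emit NUM '7' (now at pos=36)
DONE. 6 tokens: [ID, STR, NUM, EQ, ID, NUM]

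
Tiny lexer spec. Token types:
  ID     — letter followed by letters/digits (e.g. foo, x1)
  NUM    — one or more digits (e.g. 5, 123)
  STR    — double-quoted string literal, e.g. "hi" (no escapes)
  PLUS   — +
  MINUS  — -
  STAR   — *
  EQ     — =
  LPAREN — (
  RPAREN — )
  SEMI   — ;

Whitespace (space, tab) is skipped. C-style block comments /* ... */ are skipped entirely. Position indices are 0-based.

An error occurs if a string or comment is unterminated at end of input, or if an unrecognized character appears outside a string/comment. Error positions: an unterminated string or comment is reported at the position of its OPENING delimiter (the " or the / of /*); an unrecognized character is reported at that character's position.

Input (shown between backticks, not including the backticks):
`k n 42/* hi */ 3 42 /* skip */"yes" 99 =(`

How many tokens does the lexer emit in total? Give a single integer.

pos=0: emit ID 'k' (now at pos=1)
pos=2: emit ID 'n' (now at pos=3)
pos=4: emit NUM '42' (now at pos=6)
pos=6: enter COMMENT mode (saw '/*')
exit COMMENT mode (now at pos=14)
pos=15: emit NUM '3' (now at pos=16)
pos=17: emit NUM '42' (now at pos=19)
pos=20: enter COMMENT mode (saw '/*')
exit COMMENT mode (now at pos=30)
pos=30: enter STRING mode
pos=30: emit STR "yes" (now at pos=35)
pos=36: emit NUM '99' (now at pos=38)
pos=39: emit EQ '='
pos=40: emit LPAREN '('
DONE. 9 tokens: [ID, ID, NUM, NUM, NUM, STR, NUM, EQ, LPAREN]

Answer: 9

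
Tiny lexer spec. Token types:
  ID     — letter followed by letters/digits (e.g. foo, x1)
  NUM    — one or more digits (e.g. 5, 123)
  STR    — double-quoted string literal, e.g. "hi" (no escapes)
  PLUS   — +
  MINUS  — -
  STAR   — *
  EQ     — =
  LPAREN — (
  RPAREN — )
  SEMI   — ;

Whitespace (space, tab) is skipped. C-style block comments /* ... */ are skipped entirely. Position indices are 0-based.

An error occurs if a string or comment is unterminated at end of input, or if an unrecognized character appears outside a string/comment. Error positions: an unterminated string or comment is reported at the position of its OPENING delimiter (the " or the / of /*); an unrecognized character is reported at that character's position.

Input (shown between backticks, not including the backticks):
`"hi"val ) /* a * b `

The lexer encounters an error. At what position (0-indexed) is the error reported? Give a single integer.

pos=0: enter STRING mode
pos=0: emit STR "hi" (now at pos=4)
pos=4: emit ID 'val' (now at pos=7)
pos=8: emit RPAREN ')'
pos=10: enter COMMENT mode (saw '/*')
pos=10: ERROR — unterminated comment (reached EOF)

Answer: 10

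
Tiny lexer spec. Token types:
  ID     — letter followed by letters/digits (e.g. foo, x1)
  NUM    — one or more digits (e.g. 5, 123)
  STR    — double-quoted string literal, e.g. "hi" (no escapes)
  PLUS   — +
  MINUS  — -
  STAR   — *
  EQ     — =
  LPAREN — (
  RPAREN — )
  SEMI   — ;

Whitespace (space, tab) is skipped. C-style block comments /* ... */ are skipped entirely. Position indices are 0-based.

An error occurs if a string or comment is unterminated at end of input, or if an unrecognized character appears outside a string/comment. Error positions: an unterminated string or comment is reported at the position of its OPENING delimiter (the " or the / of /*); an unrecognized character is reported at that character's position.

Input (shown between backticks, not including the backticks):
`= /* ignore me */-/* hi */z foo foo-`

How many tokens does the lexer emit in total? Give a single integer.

pos=0: emit EQ '='
pos=2: enter COMMENT mode (saw '/*')
exit COMMENT mode (now at pos=17)
pos=17: emit MINUS '-'
pos=18: enter COMMENT mode (saw '/*')
exit COMMENT mode (now at pos=26)
pos=26: emit ID 'z' (now at pos=27)
pos=28: emit ID 'foo' (now at pos=31)
pos=32: emit ID 'foo' (now at pos=35)
pos=35: emit MINUS '-'
DONE. 6 tokens: [EQ, MINUS, ID, ID, ID, MINUS]

Answer: 6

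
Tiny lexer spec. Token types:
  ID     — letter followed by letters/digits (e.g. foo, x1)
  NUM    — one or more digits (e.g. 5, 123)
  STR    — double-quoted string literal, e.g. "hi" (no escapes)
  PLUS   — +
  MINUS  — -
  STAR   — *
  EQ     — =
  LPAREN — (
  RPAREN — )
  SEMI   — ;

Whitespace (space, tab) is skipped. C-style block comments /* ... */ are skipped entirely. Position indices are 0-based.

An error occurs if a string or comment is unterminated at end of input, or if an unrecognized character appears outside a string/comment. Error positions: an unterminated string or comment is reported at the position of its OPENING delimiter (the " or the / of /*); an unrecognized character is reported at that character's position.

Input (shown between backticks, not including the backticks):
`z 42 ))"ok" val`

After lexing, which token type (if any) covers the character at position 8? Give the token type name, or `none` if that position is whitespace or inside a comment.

Answer: STR

Derivation:
pos=0: emit ID 'z' (now at pos=1)
pos=2: emit NUM '42' (now at pos=4)
pos=5: emit RPAREN ')'
pos=6: emit RPAREN ')'
pos=7: enter STRING mode
pos=7: emit STR "ok" (now at pos=11)
pos=12: emit ID 'val' (now at pos=15)
DONE. 6 tokens: [ID, NUM, RPAREN, RPAREN, STR, ID]
Position 8: char is 'o' -> STR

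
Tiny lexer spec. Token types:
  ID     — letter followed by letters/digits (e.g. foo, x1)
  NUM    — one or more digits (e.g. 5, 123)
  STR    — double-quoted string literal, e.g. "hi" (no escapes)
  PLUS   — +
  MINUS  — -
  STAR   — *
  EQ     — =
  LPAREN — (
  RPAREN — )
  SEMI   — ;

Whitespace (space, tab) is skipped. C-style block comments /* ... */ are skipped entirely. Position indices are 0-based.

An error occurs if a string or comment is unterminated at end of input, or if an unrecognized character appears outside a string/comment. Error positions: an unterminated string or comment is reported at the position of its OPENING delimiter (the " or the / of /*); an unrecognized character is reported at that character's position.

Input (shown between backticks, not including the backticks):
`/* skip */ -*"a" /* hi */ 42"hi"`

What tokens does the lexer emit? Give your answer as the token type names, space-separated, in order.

pos=0: enter COMMENT mode (saw '/*')
exit COMMENT mode (now at pos=10)
pos=11: emit MINUS '-'
pos=12: emit STAR '*'
pos=13: enter STRING mode
pos=13: emit STR "a" (now at pos=16)
pos=17: enter COMMENT mode (saw '/*')
exit COMMENT mode (now at pos=25)
pos=26: emit NUM '42' (now at pos=28)
pos=28: enter STRING mode
pos=28: emit STR "hi" (now at pos=32)
DONE. 5 tokens: [MINUS, STAR, STR, NUM, STR]

Answer: MINUS STAR STR NUM STR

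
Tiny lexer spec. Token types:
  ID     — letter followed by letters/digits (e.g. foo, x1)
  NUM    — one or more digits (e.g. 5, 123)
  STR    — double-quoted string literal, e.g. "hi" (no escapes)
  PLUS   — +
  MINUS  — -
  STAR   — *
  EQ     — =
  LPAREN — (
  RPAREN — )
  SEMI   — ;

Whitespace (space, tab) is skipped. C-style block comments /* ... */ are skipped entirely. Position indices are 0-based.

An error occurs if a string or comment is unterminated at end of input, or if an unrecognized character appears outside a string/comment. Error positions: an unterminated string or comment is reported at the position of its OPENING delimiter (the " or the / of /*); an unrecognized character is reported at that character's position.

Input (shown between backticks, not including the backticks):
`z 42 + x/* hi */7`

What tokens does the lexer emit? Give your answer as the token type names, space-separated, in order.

Answer: ID NUM PLUS ID NUM

Derivation:
pos=0: emit ID 'z' (now at pos=1)
pos=2: emit NUM '42' (now at pos=4)
pos=5: emit PLUS '+'
pos=7: emit ID 'x' (now at pos=8)
pos=8: enter COMMENT mode (saw '/*')
exit COMMENT mode (now at pos=16)
pos=16: emit NUM '7' (now at pos=17)
DONE. 5 tokens: [ID, NUM, PLUS, ID, NUM]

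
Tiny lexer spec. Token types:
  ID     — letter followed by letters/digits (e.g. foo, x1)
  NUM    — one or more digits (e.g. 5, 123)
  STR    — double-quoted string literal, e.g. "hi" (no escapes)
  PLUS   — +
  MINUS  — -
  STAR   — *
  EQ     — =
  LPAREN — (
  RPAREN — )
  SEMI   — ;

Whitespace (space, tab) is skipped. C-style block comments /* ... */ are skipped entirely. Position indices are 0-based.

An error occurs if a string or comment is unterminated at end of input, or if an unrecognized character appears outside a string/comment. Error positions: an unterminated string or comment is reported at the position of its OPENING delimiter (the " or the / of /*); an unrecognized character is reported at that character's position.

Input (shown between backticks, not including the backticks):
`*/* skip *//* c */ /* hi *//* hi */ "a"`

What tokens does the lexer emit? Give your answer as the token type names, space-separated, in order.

Answer: STAR STR

Derivation:
pos=0: emit STAR '*'
pos=1: enter COMMENT mode (saw '/*')
exit COMMENT mode (now at pos=11)
pos=11: enter COMMENT mode (saw '/*')
exit COMMENT mode (now at pos=18)
pos=19: enter COMMENT mode (saw '/*')
exit COMMENT mode (now at pos=27)
pos=27: enter COMMENT mode (saw '/*')
exit COMMENT mode (now at pos=35)
pos=36: enter STRING mode
pos=36: emit STR "a" (now at pos=39)
DONE. 2 tokens: [STAR, STR]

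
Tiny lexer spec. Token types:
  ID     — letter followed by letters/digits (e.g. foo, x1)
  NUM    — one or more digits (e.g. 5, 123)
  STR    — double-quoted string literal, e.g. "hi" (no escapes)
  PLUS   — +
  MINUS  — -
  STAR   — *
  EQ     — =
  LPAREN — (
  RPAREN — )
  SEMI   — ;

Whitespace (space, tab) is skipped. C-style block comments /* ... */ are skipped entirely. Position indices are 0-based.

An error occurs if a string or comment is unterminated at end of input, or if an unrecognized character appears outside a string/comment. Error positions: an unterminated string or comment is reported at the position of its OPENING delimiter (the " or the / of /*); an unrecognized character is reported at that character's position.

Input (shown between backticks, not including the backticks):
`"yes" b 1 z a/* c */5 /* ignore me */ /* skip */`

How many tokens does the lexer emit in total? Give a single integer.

pos=0: enter STRING mode
pos=0: emit STR "yes" (now at pos=5)
pos=6: emit ID 'b' (now at pos=7)
pos=8: emit NUM '1' (now at pos=9)
pos=10: emit ID 'z' (now at pos=11)
pos=12: emit ID 'a' (now at pos=13)
pos=13: enter COMMENT mode (saw '/*')
exit COMMENT mode (now at pos=20)
pos=20: emit NUM '5' (now at pos=21)
pos=22: enter COMMENT mode (saw '/*')
exit COMMENT mode (now at pos=37)
pos=38: enter COMMENT mode (saw '/*')
exit COMMENT mode (now at pos=48)
DONE. 6 tokens: [STR, ID, NUM, ID, ID, NUM]

Answer: 6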